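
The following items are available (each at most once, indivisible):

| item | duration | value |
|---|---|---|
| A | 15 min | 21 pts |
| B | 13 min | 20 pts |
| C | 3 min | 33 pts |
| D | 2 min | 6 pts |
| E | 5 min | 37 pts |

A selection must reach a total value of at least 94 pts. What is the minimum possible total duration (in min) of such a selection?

Subsets with value ≥ 94, sorted by total duration:
- B+C+D+E: duration 23, value 96
- A+C+D+E: duration 25, value 97
Minimum duration: 23 min.

23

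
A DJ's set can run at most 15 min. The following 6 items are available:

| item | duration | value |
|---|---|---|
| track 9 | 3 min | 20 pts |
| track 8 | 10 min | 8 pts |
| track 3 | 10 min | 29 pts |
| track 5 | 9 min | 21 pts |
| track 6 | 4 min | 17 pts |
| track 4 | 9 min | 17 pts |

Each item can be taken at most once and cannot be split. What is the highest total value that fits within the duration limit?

49 pts

This is a 0/1 knapsack; check combinations near the capacity.
- track 9+track 3: duration 3+10=13, value 20+29=49
- track 3+track 6: duration 10+4=14, value 29+17=46
- track 9+track 5: duration 3+9=12, value 20+21=41
Best: 49 pts.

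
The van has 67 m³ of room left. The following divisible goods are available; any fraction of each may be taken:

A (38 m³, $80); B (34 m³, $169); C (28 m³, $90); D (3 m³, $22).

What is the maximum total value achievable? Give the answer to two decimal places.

Take in order of value per unit:
- D (22/3 per unit): all 3 → value 22, running total 22.00
- B (169/34 per unit): all 34 → value 169, running total 191.00
- C (90/28 per unit): all 28 → value 90, running total 281.00
- A (80/38 per unit): 2 of 38 → value 2×80/38 = 4.2105, running total 285.21
Total 285.21.

285.21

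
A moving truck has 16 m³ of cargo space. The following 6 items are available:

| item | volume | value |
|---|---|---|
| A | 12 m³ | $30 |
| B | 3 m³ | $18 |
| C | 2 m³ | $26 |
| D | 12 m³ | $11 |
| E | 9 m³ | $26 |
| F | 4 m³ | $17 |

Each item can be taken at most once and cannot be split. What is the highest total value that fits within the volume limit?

Check high-value combinations within 16 m³:
- B+C+E: volume 3+2+9=14, value 18+26+26=70
- C+E+F: volume 2+9+4=15, value 26+26+17=69
- B+C+F: volume 3+2+4=9, value 18+26+17=61
- B+E+F: volume 3+9+4=16, value 18+26+17=61
Best: $70.

$70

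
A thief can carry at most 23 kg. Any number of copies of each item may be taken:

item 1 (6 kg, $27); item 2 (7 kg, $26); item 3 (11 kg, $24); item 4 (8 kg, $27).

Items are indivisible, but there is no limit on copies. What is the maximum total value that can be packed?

Best value-per-unit is item 1 at 27/6, and filling with it alone uses weight 3×6=18. No mix of the others beats 3×27 = 81.

$81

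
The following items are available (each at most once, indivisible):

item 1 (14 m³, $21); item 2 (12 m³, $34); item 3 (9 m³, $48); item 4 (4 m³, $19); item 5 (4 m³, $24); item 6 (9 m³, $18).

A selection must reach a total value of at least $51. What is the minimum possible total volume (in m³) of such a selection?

13

Subsets with value ≥ 51, sorted by total volume:
- item 3+item 5: volume 13, value 72
- item 3+item 4: volume 13, value 67
- item 2+item 5: volume 16, value 58
- item 2+item 4: volume 16, value 53
Minimum volume: 13 m³.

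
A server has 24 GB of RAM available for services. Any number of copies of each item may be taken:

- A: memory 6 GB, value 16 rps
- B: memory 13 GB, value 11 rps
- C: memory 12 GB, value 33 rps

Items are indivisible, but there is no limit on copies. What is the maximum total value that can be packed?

66 rps

Best value-per-unit is C at 33/12, and filling with it alone uses memory 2×12=24. No mix of the others beats 2×33 = 66.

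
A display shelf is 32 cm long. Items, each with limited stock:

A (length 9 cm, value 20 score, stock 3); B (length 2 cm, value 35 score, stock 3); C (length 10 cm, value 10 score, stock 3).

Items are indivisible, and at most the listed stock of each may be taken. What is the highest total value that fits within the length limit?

Best selections within length 32 and stock limits:
- 2×A + 3×B: length 24, value 145
- 1×A + 3×B + 1×C: length 25, value 135
- 3×A + 2×B: length 31, value 130
- 1×A + 3×B: length 15, value 125
Best: 145 score.

145 score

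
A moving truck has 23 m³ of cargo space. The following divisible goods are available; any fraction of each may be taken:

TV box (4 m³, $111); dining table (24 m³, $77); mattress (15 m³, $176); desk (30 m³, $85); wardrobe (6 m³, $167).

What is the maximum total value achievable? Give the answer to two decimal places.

430.53

Take in order of value per unit:
- wardrobe (167/6 per unit): all 6 → value 167, running total 167.00
- TV box (111/4 per unit): all 4 → value 111, running total 278.00
- mattress (176/15 per unit): 13 of 15 → value 13×176/15 = 152.5333, running total 430.53
Total 430.53.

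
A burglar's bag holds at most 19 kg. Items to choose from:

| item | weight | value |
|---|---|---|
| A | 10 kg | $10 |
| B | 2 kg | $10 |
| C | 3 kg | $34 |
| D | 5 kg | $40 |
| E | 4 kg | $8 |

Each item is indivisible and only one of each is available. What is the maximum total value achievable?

$92

Check high-value combinations within 19 kg:
- B+C+D+E: weight 2+3+5+4=14, value 10+34+40+8=92
- B+C+D: weight 2+3+5=10, value 10+34+40=84
- A+C+D: weight 10+3+5=18, value 10+34+40=84
- C+D+E: weight 3+5+4=12, value 34+40+8=82
- C+D: weight 3+5=8, value 34+40=74
Best: $92.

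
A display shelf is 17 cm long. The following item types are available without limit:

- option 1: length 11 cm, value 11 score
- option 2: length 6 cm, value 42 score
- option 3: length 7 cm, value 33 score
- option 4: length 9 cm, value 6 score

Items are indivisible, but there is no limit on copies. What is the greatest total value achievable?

84 score

Best value-per-unit is option 2 at 42/6, and filling with it alone uses length 2×6=12. No mix of the others beats 2×42 = 84.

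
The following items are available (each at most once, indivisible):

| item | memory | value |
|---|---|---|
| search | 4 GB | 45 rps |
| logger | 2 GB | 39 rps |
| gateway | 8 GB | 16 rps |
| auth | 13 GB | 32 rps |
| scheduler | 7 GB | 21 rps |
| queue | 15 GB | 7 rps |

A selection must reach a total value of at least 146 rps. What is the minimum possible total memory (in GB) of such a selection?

Subsets with value ≥ 146, sorted by total memory:
- search+logger+gateway+auth+scheduler: memory 34, value 153
- search+logger+gateway+auth+scheduler+queue: memory 49, value 160
Minimum memory: 34 GB.

34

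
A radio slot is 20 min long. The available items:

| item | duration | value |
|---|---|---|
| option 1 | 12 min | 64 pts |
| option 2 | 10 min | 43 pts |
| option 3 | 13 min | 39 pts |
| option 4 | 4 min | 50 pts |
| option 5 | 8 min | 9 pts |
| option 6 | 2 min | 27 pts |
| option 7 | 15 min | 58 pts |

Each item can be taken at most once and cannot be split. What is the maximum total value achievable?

141 pts

This is a 0/1 knapsack; check combinations near the capacity.
- option 1+option 4+option 6: duration 12+4+2=18, value 64+50+27=141
- option 2+option 4+option 6: duration 10+4+2=16, value 43+50+27=120
- option 3+option 4+option 6: duration 13+4+2=19, value 39+50+27=116
- option 1+option 4: duration 12+4=16, value 64+50=114
Best: 141 pts.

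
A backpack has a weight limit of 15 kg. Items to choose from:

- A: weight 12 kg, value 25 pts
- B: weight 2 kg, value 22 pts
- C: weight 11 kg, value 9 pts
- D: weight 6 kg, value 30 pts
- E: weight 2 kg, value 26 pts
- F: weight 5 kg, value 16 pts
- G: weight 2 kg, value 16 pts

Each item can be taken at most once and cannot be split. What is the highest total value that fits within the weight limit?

94 pts

Check high-value combinations within 15 kg:
- B+D+E+G: weight 2+6+2+2=12, value 22+30+26+16=94
- B+D+E+F: weight 2+6+2+5=15, value 22+30+26+16=94
- D+E+F+G: weight 6+2+5+2=15, value 30+26+16+16=88
Best: 94 pts.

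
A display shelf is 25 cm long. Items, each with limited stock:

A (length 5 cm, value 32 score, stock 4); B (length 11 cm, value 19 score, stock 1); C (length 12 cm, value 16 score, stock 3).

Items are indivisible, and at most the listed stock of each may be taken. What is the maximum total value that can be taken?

Best selections within length 25 and stock limits:
- 4×A: length 20, value 128
- 3×A: length 15, value 96
- 2×A + 1×B: length 21, value 83
- 2×A + 1×C: length 22, value 80
Best: 128 score.

128 score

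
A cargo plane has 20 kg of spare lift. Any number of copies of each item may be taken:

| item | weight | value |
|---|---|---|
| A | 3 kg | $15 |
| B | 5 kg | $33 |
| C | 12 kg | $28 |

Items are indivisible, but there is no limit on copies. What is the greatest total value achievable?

$132

Best value-per-unit is B at 33/5, and filling with it alone uses weight 4×5=20. No mix of the others beats 4×33 = 132.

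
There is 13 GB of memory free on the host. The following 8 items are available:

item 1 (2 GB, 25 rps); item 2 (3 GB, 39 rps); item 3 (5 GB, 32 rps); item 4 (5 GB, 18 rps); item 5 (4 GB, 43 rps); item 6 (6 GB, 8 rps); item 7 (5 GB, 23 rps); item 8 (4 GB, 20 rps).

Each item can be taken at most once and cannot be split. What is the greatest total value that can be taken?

This is a 0/1 knapsack; check combinations near the capacity.
- item 1+item 2+item 5+item 8: memory 2+3+4+4=13, value 25+39+43+20=127
- item 2+item 3+item 5: memory 3+5+4=12, value 39+32+43=114
- item 1+item 2+item 5: memory 2+3+4=9, value 25+39+43=107
- item 2+item 5+item 7: memory 3+4+5=12, value 39+43+23=105
Best: 127 rps.

127 rps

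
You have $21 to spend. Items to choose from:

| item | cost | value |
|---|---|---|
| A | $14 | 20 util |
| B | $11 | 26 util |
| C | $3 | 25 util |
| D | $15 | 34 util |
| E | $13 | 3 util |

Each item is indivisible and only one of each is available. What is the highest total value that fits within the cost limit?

Check high-value combinations within $21:
- C+D: cost 3+15=18, value 25+34=59
- B+C: cost 11+3=14, value 26+25=51
- A+C: cost 14+3=17, value 20+25=45
- D: cost 15, value 34
Best: 59 util.

59 util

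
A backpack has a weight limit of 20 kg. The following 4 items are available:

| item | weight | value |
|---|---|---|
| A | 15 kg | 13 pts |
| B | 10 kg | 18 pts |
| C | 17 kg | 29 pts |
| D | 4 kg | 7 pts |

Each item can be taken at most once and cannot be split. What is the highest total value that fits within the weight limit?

29 pts

This is a 0/1 knapsack; check combinations near the capacity.
- C: weight 17, value 29
- B+D: weight 10+4=14, value 18+7=25
- A+D: weight 15+4=19, value 13+7=20
- B: weight 10, value 18
Best: 29 pts.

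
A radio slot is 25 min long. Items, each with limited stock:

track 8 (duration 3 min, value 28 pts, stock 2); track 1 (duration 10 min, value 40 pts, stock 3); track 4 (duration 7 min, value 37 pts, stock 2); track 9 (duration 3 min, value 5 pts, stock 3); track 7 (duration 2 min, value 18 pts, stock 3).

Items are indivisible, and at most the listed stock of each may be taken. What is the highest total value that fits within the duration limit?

166 pts

Top feasible selections:
- 2×track 8 + 2×track 4 + 2×track 7: duration 24, value 166
- 2×track 8 + 1×track 4 + 2×track 9 + 3×track 7: duration 25, value 157
- 1×track 8 + 2×track 4 + 3×track 7: duration 23, value 156
Best: 166 pts.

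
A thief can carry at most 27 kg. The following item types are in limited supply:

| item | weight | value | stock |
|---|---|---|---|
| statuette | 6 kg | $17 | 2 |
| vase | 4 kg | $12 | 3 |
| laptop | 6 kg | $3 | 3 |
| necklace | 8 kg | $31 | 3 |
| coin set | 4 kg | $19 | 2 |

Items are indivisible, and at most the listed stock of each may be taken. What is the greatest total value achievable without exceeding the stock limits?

$100

Top feasible selections:
- 2×necklace + 2×coin set: weight 24, value 100
- 1×statuette + 2×necklace + 1×coin set: weight 26, value 98
- 1×statuette + 1×vase + 1×necklace + 2×coin set: weight 26, value 98
Best: $100.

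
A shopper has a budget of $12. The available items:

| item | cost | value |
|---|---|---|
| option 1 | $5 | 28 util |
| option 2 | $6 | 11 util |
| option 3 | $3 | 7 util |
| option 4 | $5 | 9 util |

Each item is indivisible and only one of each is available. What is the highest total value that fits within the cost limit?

Check high-value combinations within $12:
- option 1+option 2: cost 5+6=11, value 28+11=39
- option 1+option 4: cost 5+5=10, value 28+9=37
- option 1+option 3: cost 5+3=8, value 28+7=35
- option 1: cost 5, value 28
Best: 39 util.

39 util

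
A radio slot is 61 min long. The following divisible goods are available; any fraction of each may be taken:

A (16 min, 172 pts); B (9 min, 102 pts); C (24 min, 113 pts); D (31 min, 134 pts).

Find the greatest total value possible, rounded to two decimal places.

438.87

Take in order of value per unit:
- B (102/9 per unit): all 9 → value 102, running total 102.00
- A (172/16 per unit): all 16 → value 172, running total 274.00
- C (113/24 per unit): all 24 → value 113, running total 387.00
- D (134/31 per unit): 12 of 31 → value 12×134/31 = 51.8710, running total 438.87
Total 438.87.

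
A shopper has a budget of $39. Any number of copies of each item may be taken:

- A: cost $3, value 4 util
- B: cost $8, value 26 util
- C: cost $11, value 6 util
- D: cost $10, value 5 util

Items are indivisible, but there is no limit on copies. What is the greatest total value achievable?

112 util

Best value-per-unit is B at 26/8; filling with it alone gives 4×26 = 104.
Optimal mix: 2×A + 4×B → cost 38, value 112.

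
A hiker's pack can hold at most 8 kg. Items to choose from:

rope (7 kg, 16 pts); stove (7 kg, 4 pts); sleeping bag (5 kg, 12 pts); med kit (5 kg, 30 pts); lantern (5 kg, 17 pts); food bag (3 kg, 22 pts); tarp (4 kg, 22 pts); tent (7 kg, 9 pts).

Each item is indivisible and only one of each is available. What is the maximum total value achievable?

This is a 0/1 knapsack; check combinations near the capacity.
- med kit+food bag: weight 5+3=8, value 30+22=52
- food bag+tarp: weight 3+4=7, value 22+22=44
- lantern+food bag: weight 5+3=8, value 17+22=39
- sleeping bag+food bag: weight 5+3=8, value 12+22=34
- med kit: weight 5, value 30
Best: 52 pts.

52 pts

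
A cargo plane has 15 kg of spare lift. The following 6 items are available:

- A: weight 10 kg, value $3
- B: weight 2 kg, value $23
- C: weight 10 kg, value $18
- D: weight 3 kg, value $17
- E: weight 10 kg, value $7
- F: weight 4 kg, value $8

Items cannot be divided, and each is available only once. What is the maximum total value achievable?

$58

Check high-value combinations within 15 kg:
- B+C+D: weight 2+10+3=15, value 23+18+17=58
- B+D+F: weight 2+3+4=9, value 23+17+8=48
- B+D+E: weight 2+3+10=15, value 23+17+7=47
- A+B+D: weight 10+2+3=15, value 3+23+17=43
Best: $58.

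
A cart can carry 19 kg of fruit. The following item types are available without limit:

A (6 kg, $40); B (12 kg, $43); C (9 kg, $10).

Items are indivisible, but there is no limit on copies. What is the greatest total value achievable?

Best value-per-unit is A at 40/6, and filling with it alone uses weight 3×6=18. No mix of the others beats 3×40 = 120.

$120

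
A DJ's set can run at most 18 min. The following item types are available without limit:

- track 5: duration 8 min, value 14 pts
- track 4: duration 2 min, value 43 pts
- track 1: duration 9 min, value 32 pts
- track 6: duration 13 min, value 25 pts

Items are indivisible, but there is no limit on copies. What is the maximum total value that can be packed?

Best value-per-unit is track 4 at 43/2, and filling with it alone uses duration 9×2=18. No mix of the others beats 9×43 = 387.

387 pts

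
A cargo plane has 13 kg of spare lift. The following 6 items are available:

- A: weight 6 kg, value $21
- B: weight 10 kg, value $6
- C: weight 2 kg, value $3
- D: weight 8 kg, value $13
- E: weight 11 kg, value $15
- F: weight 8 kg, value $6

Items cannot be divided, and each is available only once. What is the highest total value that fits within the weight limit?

$24

Check high-value combinations within 13 kg:
- A+C: weight 6+2=8, value 21+3=24
- A: weight 6, value 21
- C+E: weight 2+11=13, value 3+15=18
- C+D: weight 2+8=10, value 3+13=16
- E: weight 11, value 15
Best: $24.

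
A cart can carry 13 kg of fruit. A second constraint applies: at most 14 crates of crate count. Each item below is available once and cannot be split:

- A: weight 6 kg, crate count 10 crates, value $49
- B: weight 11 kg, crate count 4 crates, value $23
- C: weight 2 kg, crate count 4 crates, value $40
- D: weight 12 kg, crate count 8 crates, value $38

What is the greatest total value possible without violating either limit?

$89

Feasible sets respecting both limits:
- A+C: weight 8, crate count 14, value 89
- B+C: weight 13, crate count 8, value 63
- A: weight 6, crate count 10, value 49
- C: weight 2, crate count 4, value 40
Best: $89.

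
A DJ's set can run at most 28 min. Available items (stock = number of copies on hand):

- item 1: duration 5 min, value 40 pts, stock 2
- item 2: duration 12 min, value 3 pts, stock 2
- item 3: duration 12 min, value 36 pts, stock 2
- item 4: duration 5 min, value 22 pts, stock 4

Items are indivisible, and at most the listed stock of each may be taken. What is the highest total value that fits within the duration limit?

Best selections within duration 28 and stock limits:
- 2×item 1 + 3×item 4: duration 25, value 146
- 2×item 1 + 1×item 3 + 1×item 4: duration 27, value 138
- 1×item 1 + 4×item 4: duration 25, value 128
- 2×item 1 + 2×item 4: duration 20, value 124
Best: 146 pts.

146 pts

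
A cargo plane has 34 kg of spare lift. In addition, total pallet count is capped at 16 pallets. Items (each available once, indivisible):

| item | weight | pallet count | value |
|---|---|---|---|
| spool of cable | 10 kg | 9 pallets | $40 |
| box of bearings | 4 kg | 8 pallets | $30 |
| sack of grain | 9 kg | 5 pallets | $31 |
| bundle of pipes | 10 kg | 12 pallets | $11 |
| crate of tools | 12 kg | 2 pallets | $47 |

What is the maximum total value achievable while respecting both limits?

Feasible sets respecting both limits:
- spool of cable+sack of grain+crate of tools: weight 31, pallet count 16, value 118
- box of bearings+sack of grain+crate of tools: weight 25, pallet count 15, value 108
- spool of cable+crate of tools: weight 22, pallet count 11, value 87
- sack of grain+crate of tools: weight 21, pallet count 7, value 78
Best: $118.

$118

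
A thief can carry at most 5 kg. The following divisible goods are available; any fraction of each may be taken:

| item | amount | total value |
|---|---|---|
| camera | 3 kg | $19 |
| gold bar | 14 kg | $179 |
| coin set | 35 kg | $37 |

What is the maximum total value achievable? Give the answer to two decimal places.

63.93

Take in order of value per unit:
- gold bar (179/14 per unit): 5 of 14 → value 5×179/14 = 63.9286, running total 63.93
Total 63.93.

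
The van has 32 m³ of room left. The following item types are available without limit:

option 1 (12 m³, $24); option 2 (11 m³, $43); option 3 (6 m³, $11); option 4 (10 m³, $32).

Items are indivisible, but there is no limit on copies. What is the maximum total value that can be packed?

$118

Best value-per-unit is option 2 at 43/11; filling with it alone gives 2×43 = 86.
Optimal mix: 2×option 2 + 1×option 4 → volume 32, value 118.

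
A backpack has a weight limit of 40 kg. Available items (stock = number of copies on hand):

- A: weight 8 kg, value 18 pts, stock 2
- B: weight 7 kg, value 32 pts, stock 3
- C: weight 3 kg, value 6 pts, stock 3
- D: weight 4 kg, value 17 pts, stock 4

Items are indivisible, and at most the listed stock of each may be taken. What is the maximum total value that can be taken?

170 pts

Best selections within weight 40 and stock limits:
- 3×B + 1×C + 4×D: weight 40, value 170
- 3×B + 4×D: weight 37, value 164
Best: 170 pts.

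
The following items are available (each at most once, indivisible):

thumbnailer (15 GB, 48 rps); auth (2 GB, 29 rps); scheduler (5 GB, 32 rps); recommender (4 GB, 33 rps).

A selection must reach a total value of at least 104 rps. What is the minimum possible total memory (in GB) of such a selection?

Subsets with value ≥ 104, sorted by total memory:
- thumbnailer+auth+recommender: memory 21, value 110
- thumbnailer+auth+scheduler: memory 22, value 109
- thumbnailer+scheduler+recommender: memory 24, value 113
Minimum memory: 21 GB.

21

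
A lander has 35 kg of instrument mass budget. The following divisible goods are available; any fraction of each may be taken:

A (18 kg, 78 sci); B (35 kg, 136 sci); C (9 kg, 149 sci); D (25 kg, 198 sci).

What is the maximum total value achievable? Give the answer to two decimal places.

Take in order of value per unit:
- C (149/9 per unit): all 9 → value 149, running total 149.00
- D (198/25 per unit): all 25 → value 198, running total 347.00
- A (78/18 per unit): 1 of 18 → value 1×78/18 = 4.3333, running total 351.33
Total 351.33.

351.33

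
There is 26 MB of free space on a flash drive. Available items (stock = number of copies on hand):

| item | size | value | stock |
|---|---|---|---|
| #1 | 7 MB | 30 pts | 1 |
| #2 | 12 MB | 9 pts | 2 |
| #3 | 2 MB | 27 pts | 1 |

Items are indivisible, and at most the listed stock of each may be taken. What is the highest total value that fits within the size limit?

Top feasible selections:
- 1×#1 + 1×#2 + 1×#3: size 21, value 66
- 1×#1 + 1×#3: size 9, value 57
- 2×#2 + 1×#3: size 26, value 45
- 1×#1 + 1×#2: size 19, value 39
Best: 66 pts.

66 pts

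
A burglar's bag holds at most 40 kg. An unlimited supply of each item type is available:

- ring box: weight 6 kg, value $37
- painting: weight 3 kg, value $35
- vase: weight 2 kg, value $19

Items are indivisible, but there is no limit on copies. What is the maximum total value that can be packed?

Best value-per-unit is painting at 35/3; filling with it alone gives 13×35 = 455.
Optimal mix: 12×painting + 2×vase → weight 40, value 458.

$458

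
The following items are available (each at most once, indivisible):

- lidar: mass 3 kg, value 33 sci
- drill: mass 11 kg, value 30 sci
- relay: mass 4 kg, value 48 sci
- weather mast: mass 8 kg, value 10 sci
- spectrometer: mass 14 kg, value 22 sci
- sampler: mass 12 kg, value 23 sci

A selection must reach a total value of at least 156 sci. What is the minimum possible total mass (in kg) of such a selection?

44

Subsets with value ≥ 156, sorted by total mass:
- lidar+drill+relay+spectrometer+sampler: mass 44, value 156
- lidar+drill+relay+weather mast+spectrometer+sampler: mass 52, value 166
Minimum mass: 44 kg.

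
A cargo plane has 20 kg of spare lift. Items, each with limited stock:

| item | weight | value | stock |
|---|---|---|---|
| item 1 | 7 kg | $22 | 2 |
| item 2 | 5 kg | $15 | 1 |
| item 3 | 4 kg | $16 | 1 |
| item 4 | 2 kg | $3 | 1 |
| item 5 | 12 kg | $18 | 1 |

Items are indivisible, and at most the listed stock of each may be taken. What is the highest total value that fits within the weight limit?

Top feasible selections:
- 2×item 1 + 1×item 3 + 1×item 4: weight 20, value 63
- 2×item 1 + 1×item 3: weight 18, value 60
- 2×item 1 + 1×item 2: weight 19, value 59
Best: $63.

$63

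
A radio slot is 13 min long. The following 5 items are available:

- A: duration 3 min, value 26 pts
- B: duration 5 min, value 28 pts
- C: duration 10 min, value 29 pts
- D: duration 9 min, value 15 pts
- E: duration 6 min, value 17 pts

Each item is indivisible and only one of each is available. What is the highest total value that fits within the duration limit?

55 pts

Check high-value combinations within 13 min:
- A+C: duration 3+10=13, value 26+29=55
- A+B: duration 3+5=8, value 26+28=54
- B+E: duration 5+6=11, value 28+17=45
Best: 55 pts.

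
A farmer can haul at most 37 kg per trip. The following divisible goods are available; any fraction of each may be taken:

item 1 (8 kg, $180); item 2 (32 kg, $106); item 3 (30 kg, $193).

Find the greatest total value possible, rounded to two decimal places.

Take in order of value per unit:
- item 1 (180/8 per unit): all 8 → value 180, running total 180.00
- item 3 (193/30 per unit): 29 of 30 → value 29×193/30 = 186.5667, running total 366.57
Total 366.57.

366.57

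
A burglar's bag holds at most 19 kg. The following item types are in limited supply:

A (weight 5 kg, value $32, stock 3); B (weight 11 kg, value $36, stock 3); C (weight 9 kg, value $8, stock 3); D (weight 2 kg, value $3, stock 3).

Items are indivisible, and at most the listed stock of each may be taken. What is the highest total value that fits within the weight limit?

$102

Top feasible selections:
- 3×A + 2×D: weight 19, value 102
- 3×A + 1×D: weight 17, value 99
Best: $102.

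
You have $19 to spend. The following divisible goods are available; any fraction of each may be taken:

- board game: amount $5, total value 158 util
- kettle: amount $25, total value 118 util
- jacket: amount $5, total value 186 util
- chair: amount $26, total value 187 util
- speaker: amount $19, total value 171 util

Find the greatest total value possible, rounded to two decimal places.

Take in order of value per unit:
- jacket (186/5 per unit): all 5 → value 186, running total 186.00
- board game (158/5 per unit): all 5 → value 158, running total 344.00
- speaker (171/19 per unit): 9 of 19 → value 9×171/19 = 81.0000, running total 425.00
Total 425.00.

425.00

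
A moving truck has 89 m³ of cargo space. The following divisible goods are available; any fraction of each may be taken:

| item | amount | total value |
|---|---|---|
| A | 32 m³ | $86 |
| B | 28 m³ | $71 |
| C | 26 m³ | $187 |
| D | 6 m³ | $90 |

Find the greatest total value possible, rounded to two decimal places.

426.39

Take in order of value per unit:
- D (90/6 per unit): all 6 → value 90, running total 90.00
- C (187/26 per unit): all 26 → value 187, running total 277.00
- A (86/32 per unit): all 32 → value 86, running total 363.00
- B (71/28 per unit): 25 of 28 → value 25×71/28 = 63.3929, running total 426.39
Total 426.39.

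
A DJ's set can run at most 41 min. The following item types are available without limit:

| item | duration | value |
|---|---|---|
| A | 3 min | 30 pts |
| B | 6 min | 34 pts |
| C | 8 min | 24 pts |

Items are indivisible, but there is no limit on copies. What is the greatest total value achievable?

390 pts

Best value-per-unit is A at 30/3, and filling with it alone uses duration 13×3=39. No mix of the others beats 13×30 = 390.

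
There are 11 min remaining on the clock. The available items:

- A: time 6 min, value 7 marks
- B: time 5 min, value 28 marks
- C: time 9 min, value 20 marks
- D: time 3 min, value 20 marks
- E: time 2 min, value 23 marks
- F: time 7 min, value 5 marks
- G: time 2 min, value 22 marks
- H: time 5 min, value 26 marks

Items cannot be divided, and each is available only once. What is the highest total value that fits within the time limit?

73 marks

This is a 0/1 knapsack; check combinations near the capacity.
- B+E+G: time 5+2+2=9, value 28+23+22=73
- E+G+H: time 2+2+5=9, value 23+22+26=71
- B+D+E: time 5+3+2=10, value 28+20+23=71
Best: 73 marks.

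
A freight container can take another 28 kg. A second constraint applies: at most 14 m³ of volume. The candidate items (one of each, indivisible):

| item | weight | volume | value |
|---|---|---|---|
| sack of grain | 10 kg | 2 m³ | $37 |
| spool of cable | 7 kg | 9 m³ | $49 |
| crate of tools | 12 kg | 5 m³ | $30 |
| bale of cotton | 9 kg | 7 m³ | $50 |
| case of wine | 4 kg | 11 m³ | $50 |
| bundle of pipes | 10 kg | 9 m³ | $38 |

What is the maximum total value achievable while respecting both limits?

$87

Feasible sets respecting both limits:
- sack of grain+bale of cotton: weight 19, volume 9, value 87
- sack of grain+case of wine: weight 14, volume 13, value 87
- sack of grain+spool of cable: weight 17, volume 11, value 86
- crate of tools+bale of cotton: weight 21, volume 12, value 80
Best: $87.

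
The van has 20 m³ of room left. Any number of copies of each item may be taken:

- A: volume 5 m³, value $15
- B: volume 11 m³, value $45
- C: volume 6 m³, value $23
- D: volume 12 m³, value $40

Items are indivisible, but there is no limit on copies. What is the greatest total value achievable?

$69

Best value-per-unit is B at 45/11; filling with it alone gives 1×45 = 45.
Optimal mix: 3×C → volume 18, value 69.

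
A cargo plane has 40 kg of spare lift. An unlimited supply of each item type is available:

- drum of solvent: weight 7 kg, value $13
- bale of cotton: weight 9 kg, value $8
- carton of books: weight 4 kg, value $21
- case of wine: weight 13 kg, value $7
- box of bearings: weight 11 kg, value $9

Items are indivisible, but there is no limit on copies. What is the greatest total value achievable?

Best value-per-unit is carton of books at 21/4, and filling with it alone uses weight 10×4=40. No mix of the others beats 10×21 = 210.

$210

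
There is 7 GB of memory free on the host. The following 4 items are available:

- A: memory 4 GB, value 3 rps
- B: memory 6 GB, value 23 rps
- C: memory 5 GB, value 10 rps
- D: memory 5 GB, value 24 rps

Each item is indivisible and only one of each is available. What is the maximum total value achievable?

24 rps

Check high-value combinations within 7 GB:
- D: memory 5, value 24
- B: memory 6, value 23
- C: memory 5, value 10
- A: memory 4, value 3
Best: 24 rps.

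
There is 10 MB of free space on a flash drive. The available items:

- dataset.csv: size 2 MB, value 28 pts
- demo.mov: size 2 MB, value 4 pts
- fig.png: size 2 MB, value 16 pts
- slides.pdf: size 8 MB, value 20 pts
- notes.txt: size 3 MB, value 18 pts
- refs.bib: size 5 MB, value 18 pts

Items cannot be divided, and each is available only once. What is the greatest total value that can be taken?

66 pts

Check high-value combinations within 10 MB:
- dataset.csv+demo.mov+fig.png+notes.txt: size 2+2+2+3=9, value 28+4+16+18=66
- dataset.csv+notes.txt+refs.bib: size 2+3+5=10, value 28+18+18=64
- dataset.csv+fig.png+notes.txt: size 2+2+3=7, value 28+16+18=62
- dataset.csv+fig.png+refs.bib: size 2+2+5=9, value 28+16+18=62
Best: 66 pts.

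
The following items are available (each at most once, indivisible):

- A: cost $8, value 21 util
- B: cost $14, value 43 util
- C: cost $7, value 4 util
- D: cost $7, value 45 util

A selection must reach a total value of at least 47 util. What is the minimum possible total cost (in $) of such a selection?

14

Subsets with value ≥ 47, sorted by total cost:
- C+D: cost 14, value 49
- A+D: cost 15, value 66
- B+D: cost 21, value 88
- B+C: cost 21, value 47
Minimum cost: 14 $.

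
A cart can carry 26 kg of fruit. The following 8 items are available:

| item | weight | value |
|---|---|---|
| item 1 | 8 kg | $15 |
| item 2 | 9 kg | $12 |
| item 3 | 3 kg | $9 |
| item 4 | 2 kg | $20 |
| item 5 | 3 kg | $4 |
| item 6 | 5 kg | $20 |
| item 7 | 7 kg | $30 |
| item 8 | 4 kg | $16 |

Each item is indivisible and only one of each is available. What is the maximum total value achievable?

$101

Check high-value combinations within 26 kg:
- item 1+item 4+item 6+item 7+item 8: weight 8+2+5+7+4=26, value 15+20+20+30+16=101
- item 3+item 4+item 5+item 6+item 7+item 8: weight 3+2+3+5+7+4=24, value 9+20+4+20+30+16=99
- item 3+item 4+item 6+item 7+item 8: weight 3+2+5+7+4=21, value 9+20+20+30+16=95
- item 1+item 3+item 4+item 6+item 7: weight 8+3+2+5+7=25, value 15+9+20+20+30=94
- item 2+item 3+item 4+item 6+item 7: weight 9+3+2+5+7=26, value 12+9+20+20+30=91
Best: $101.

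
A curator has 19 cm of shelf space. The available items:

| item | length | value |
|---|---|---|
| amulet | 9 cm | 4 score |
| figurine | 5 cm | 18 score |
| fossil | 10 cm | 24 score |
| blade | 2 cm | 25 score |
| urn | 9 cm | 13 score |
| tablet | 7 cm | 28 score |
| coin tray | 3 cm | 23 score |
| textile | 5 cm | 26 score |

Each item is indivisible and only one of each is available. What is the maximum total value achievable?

102 score

Check high-value combinations within 19 cm:
- blade+tablet+coin tray+textile: length 2+7+3+5=17, value 25+28+23+26=102
- figurine+blade+tablet+textile: length 5+2+7+5=19, value 18+25+28+26=97
- figurine+blade+tablet+coin tray: length 5+2+7+3=17, value 18+25+28+23=94
- figurine+blade+coin tray+textile: length 5+2+3+5=15, value 18+25+23+26=92
- blade+urn+coin tray+textile: length 2+9+3+5=19, value 25+13+23+26=87
Best: 102 score.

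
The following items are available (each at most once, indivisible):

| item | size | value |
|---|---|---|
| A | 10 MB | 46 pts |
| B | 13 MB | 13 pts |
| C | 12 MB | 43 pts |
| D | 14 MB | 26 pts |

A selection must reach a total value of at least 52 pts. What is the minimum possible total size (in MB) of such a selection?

Subsets with value ≥ 52, sorted by total size:
- A+C: size 22, value 89
- A+B: size 23, value 59
- A+D: size 24, value 72
- B+C: size 25, value 56
Minimum size: 22 MB.

22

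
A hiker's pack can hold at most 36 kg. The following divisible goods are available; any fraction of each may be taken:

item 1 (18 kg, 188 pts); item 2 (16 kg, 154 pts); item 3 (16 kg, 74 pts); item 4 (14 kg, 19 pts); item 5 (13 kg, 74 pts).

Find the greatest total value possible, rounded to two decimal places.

Take in order of value per unit:
- item 1 (188/18 per unit): all 18 → value 188, running total 188.00
- item 2 (154/16 per unit): all 16 → value 154, running total 342.00
- item 5 (74/13 per unit): 2 of 13 → value 2×74/13 = 11.3846, running total 353.38
Total 353.38.

353.38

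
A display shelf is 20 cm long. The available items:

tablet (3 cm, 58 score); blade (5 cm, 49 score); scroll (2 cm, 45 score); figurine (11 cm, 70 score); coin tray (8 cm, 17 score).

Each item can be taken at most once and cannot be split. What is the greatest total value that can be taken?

Check high-value combinations within 20 cm:
- tablet+blade+figurine: length 3+5+11=19, value 58+49+70=177
- tablet+scroll+figurine: length 3+2+11=16, value 58+45+70=173
- tablet+blade+scroll+coin tray: length 3+5+2+8=18, value 58+49+45+17=169
Best: 177 score.

177 score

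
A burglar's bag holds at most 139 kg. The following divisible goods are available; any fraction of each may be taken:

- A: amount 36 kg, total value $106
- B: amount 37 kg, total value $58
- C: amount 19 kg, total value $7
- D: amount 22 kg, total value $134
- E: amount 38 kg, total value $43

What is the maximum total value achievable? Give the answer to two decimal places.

343.21

Take in order of value per unit:
- D (134/22 per unit): all 22 → value 134, running total 134.00
- A (106/36 per unit): all 36 → value 106, running total 240.00
- B (58/37 per unit): all 37 → value 58, running total 298.00
- E (43/38 per unit): all 38 → value 43, running total 341.00
- C (7/19 per unit): 6 of 19 → value 6×7/19 = 2.2105, running total 343.21
Total 343.21.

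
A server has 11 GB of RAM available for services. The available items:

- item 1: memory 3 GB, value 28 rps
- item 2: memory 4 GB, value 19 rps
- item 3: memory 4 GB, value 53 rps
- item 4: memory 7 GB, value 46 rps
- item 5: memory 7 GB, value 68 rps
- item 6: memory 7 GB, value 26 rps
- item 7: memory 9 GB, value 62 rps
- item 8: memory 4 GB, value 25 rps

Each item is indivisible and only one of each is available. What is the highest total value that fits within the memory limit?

121 rps

This is a 0/1 knapsack; check combinations near the capacity.
- item 3+item 5: memory 4+7=11, value 53+68=121
- item 1+item 3+item 8: memory 3+4+4=11, value 28+53+25=106
- item 1+item 2+item 3: memory 3+4+4=11, value 28+19+53=100
- item 3+item 4: memory 4+7=11, value 53+46=99
- item 1+item 5: memory 3+7=10, value 28+68=96
Best: 121 rps.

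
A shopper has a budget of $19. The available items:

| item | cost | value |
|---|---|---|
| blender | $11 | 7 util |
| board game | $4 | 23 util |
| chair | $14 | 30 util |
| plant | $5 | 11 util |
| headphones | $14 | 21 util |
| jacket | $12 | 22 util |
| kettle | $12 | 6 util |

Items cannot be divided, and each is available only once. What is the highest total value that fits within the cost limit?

This is a 0/1 knapsack; check combinations near the capacity.
- board game+chair: cost 4+14=18, value 23+30=53
- board game+jacket: cost 4+12=16, value 23+22=45
- board game+headphones: cost 4+14=18, value 23+21=44
Best: 53 util.

53 util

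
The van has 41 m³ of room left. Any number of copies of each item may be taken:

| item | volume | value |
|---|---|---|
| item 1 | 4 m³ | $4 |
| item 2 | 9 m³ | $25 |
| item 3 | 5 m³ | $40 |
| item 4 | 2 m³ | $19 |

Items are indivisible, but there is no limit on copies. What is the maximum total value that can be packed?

$382

Best value-per-unit is item 4 at 19/2; filling with it alone gives 20×19 = 380.
Optimal mix: 1×item 3 + 18×item 4 → volume 41, value 382.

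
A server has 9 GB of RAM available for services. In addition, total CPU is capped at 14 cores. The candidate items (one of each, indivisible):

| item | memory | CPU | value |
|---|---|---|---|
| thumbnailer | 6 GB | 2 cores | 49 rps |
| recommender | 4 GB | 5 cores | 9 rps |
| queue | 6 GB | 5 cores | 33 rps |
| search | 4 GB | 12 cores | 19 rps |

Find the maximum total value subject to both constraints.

49 rps

Feasible sets respecting both limits:
- thumbnailer: memory 6, CPU 2, value 49
- queue: memory 6, CPU 5, value 33
- search: memory 4, CPU 12, value 19
- recommender: memory 4, CPU 5, value 9
Best: 49 rps.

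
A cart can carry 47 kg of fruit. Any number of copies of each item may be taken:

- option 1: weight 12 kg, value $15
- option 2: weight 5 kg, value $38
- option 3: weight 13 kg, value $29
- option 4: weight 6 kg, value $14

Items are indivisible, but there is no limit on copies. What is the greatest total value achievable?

$342

Best value-per-unit is option 2 at 38/5, and filling with it alone uses weight 9×5=45. No mix of the others beats 9×38 = 342.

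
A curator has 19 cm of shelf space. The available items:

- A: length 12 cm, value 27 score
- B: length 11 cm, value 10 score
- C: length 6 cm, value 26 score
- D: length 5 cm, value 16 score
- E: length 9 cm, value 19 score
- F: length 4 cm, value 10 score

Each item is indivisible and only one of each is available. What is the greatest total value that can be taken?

55 score

Check high-value combinations within 19 cm:
- C+E+F: length 6+9+4=19, value 26+19+10=55
- A+C: length 12+6=18, value 27+26=53
- C+D+F: length 6+5+4=15, value 26+16+10=52
- C+E: length 6+9=15, value 26+19=45
Best: 55 score.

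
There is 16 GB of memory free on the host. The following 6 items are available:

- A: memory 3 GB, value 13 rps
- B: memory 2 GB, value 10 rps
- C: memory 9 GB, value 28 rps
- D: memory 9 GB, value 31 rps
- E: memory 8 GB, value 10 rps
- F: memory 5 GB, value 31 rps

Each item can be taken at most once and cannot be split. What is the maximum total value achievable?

72 rps

Check high-value combinations within 16 GB:
- B+D+F: memory 2+9+5=16, value 10+31+31=72
- B+C+F: memory 2+9+5=16, value 10+28+31=69
- D+F: memory 9+5=14, value 31+31=62
- C+F: memory 9+5=14, value 28+31=59
Best: 72 rps.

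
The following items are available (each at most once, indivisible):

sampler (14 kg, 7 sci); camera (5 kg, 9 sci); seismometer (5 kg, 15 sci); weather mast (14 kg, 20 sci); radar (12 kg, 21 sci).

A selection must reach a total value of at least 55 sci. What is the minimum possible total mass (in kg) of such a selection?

31

Subsets with value ≥ 55, sorted by total mass:
- seismometer+weather mast+radar: mass 31, value 56
- camera+seismometer+weather mast+radar: mass 36, value 65
Minimum mass: 31 kg.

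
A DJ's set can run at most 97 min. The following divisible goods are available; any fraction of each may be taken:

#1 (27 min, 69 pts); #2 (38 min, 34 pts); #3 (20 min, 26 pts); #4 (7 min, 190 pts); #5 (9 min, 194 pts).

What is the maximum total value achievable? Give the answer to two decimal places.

509.42

Take in order of value per unit:
- #4 (190/7 per unit): all 7 → value 190, running total 190.00
- #5 (194/9 per unit): all 9 → value 194, running total 384.00
- #1 (69/27 per unit): all 27 → value 69, running total 453.00
- #3 (26/20 per unit): all 20 → value 26, running total 479.00
- #2 (34/38 per unit): 34 of 38 → value 34×34/38 = 30.4211, running total 509.42
Total 509.42.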